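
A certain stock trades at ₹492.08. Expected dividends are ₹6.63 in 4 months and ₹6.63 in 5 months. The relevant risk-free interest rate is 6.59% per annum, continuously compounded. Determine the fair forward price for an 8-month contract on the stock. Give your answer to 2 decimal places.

PV(dividends) I = 6.63·e^(−0.0659·4/12) + 6.63·e^(−0.0659·5/12)
I = 6.4859 + 6.4504 = 12.9363
F = (S − I)·e^(rT) = (492.08 − 12.9363) · e^(0.0659·8/12)
= 479.1437 · e^0.043933 = 479.1437 × 1.044912 = ₹500.66

₹500.66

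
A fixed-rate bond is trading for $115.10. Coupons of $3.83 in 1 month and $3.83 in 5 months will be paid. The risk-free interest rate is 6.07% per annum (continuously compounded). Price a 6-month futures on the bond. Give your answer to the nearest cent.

$110.87

PV(coupons) I = 3.83·e^(−0.0607·1/12) + 3.83·e^(−0.0607·5/12)
I = 3.8107 + 3.7343 = 7.5450
F = (S − I)·e^(rT) = (115.10 − 7.5450) · e^(0.0607·6/12)
= 107.5550 · e^0.030350 = 107.5550 × 1.030815 = $110.87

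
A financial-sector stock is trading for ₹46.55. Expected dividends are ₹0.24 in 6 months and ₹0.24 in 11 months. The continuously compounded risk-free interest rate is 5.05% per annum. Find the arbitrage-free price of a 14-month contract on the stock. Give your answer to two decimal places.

PV(dividends) I = 0.24·e^(−0.0505·6/12) + 0.24·e^(−0.0505·11/12)
I = 0.2340 + 0.2291 = 0.4631
F = (S − I)·e^(rT) = (46.55 − 0.4631) · e^(0.0505·14/12)
= 46.0869 · e^0.058917 = 46.0869 × 1.060687 = ₹48.88

₹48.88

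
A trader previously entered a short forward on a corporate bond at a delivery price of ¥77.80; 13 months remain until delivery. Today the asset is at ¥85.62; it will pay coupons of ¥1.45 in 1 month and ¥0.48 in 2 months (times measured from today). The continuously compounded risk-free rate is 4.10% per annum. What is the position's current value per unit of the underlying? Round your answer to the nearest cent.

-¥9.28

PV(remaining coupons) I = 1.45·e^(−0.0410·1/12) + 0.48·e^(−0.0410·2/12) = 1.9218
Current forward F = (S − I)·e^(rT) = (85.62 − 1.9218)·e^(0.0410·13/12) = 83.6982 × 1.045418 = 87.4996
Value (long) = (F − K)·e^(−rT) = (87.4996 − 77.80) × 0.956555 = 9.2782
Short position value = −(long value) = -¥9.28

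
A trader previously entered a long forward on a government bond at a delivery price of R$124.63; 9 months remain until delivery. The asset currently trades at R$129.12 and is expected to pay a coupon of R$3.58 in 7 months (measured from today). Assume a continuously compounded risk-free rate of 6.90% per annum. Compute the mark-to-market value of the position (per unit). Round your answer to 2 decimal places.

PV(remaining coupons) I = 3.58·e^(−0.0690·7/12) = 3.4388
Current forward F = (S − I)·e^(rT) = (129.12 − 3.4388)·e^(0.0690·9/12) = 125.6812 × 1.053112 = 132.3564
Value (long) = (F − K)·e^(−rT) = (132.3564 − 124.63) × 0.949566 = 7.3367
Value = R$7.34

R$7.34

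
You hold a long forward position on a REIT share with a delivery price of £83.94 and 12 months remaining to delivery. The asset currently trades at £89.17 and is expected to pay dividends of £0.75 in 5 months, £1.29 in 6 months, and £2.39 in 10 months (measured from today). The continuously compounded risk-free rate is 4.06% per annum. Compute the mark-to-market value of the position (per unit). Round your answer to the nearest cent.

PV(remaining dividends) I = 0.75·e^(−0.0406·5/12) + 1.29·e^(−0.0406·6/12) + 2.39·e^(−0.0406·10/12) = 4.3120
Current forward F = (S − I)·e^(rT) = (89.17 − 4.3120)·e^(0.0406·12/12) = 84.8580 × 1.041435 = 88.3741
Value (long) = (F − K)·e^(−rT) = (88.3741 − 83.94) × 0.960213 = 4.2577
Value = £4.26

£4.26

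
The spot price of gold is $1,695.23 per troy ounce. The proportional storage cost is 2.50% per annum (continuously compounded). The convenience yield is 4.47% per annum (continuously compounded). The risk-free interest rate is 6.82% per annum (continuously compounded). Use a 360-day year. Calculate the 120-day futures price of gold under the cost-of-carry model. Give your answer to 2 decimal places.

Net carry = r + u − y = 0.0682 + 0.0250 − 0.0447 = 0.0485
F = S·e^((r+u−y)T) = 1695.23 · e^(0.0485 × 120/360) = 1695.23 · e^0.01616667
= 1695.23 × 1.01629806 = $1,722.86 per troy ounce

$1,722.86 per troy ounce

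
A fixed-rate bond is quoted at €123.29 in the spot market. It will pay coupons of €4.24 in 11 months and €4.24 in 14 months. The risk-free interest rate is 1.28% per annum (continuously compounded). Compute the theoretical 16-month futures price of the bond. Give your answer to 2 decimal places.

PV(coupons) I = 4.24·e^(−0.0128·11/12) + 4.24·e^(−0.0128·14/12)
I = 4.1905 + 4.1772 = 8.3677
F = (S − I)·e^(rT) = (123.29 − 8.3677) · e^(0.0128·16/12)
= 114.9223 · e^0.017067 = 114.9223 × 1.017213 = €116.90

€116.90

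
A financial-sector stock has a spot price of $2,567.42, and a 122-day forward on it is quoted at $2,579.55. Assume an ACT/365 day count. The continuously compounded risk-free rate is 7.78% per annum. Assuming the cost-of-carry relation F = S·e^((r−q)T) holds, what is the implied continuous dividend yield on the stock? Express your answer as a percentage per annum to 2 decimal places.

From F = S·e^((r−q)T): (r − q) = ln(F/S)/T
ln(2579.55/2567.42) = ln(1.004725) = 0.004714
(r − q) = 0.004714 / (122/365) = 0.014103
q = r − ln(F/S)/T = 0.0778 − 0.014103 = 0.063697
q = 6.37%

6.37%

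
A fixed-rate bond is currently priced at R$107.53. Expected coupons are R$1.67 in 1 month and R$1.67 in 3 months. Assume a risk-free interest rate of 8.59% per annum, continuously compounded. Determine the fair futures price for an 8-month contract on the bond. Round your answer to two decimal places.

R$110.38

PV(coupons) I = 1.67·e^(−0.0859·1/12) + 1.67·e^(−0.0859·3/12)
I = 1.6581 + 1.6345 = 3.2926
F = (S − I)·e^(rT) = (107.53 − 3.2926) · e^(0.0859·8/12)
= 104.2374 · e^0.057267 = 104.2374 × 1.058939 = R$110.38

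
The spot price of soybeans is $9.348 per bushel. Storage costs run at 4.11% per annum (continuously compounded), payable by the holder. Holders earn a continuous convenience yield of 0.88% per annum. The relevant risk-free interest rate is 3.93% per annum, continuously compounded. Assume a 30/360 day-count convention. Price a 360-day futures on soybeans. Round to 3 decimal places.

$10.042 per bushel

Net carry = r + u − y = 0.0393 + 0.0411 − 0.0088 = 0.0716
F = S·e^((r+u−y)T) = 9.348 · e^(0.0716 × 360/360) = 9.348 · e^0.071600
= 9.348 × 1.074226 = $10.042 per bushel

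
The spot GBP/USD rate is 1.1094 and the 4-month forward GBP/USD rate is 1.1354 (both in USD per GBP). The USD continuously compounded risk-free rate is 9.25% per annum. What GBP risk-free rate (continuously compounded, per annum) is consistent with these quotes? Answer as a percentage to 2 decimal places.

F = S·e^((r_USD − r_GBP)T) ⇒ r_GBP = r_USD − ln(F/S)/T
ln(1.1354/1.1094) = 0.023166; /(4/12) = 0.069498
r_GBP = 0.0925 − 0.069498 = 0.023002
r_GBP = 2.30%

2.30%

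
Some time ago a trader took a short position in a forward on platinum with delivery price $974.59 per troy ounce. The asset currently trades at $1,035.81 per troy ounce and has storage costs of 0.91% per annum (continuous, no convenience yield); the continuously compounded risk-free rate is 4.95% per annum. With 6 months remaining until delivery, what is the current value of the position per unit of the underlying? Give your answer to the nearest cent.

Current fair forward for the remaining 6 months: F = S·e^((r + u)·T), (r + u) = 0.0495 + 0.0091 = 0.0586
F = 1035.81 · e^(0.0586 × 6/12) = 1035.81 × 1.02973347 = 1066.6082
Value of long forward = (F − K)·e^(−rT) = (1066.6082 − 974.59) · e^(−0.0495·6/12)
= 92.0182 × 0.97555377 = 89.77
Short position value = −(long value) = -$89.77

-$89.77 per troy ounce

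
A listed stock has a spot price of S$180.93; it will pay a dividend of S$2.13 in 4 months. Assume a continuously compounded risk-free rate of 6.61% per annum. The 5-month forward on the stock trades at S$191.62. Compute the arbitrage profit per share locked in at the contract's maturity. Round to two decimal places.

S$7.78 per share

PV(dividends) I = 2.13·e^(−0.0661·4/12) = 2.0836
Fair forward F* = (S − I)·e^(rT) = (180.93 − 2.0836)·e^0.027542 = 178.8464 × 1.027925 = 183.8407
Market S$191.62 > fair 183.8407: forward overpriced → cash-and-carry (borrow at r, buy the stock and collect the dividends, short the forward).
Profit at T = |F_mkt − F*| = |191.62 − 183.8407| = S$7.78 per share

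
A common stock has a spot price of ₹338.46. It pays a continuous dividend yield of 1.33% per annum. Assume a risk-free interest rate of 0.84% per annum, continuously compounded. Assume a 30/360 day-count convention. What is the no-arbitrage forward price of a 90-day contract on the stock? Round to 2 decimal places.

₹338.05

F = S·e^((r − q)T) = 338.46 · e^((0.0084 − 0.0133) × 90/360)
= 338.46 · e^-0.001225 = 338.46 × 0.998776
F = ₹338.05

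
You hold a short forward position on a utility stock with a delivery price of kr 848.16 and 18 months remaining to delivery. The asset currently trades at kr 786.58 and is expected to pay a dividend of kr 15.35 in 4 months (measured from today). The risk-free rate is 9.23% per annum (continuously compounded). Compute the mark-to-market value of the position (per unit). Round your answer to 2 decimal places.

-kr 33.20

PV(remaining dividends) I = 15.35·e^(−0.0923·4/12) = 14.8849
Current forward F = (S − I)·e^(rT) = (786.58 − 14.8849)·e^(0.0923·18/12) = 771.6951 × 1.148492 = 886.2856
Value (long) = (F − K)·e^(−rT) = (886.2856 − 848.16) × 0.870707 = 33.1962
Short position value = −(long value) = -kr 33.20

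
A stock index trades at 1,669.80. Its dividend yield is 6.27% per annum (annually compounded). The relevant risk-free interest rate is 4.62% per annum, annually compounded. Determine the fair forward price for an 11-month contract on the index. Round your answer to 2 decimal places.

F = S · (1+r)^T / (1+q)^T
= 1669.80 × 1.04226980 / 1.05732814 = 1669.80 × 0.98575812
F = 1,646.02

1,646.02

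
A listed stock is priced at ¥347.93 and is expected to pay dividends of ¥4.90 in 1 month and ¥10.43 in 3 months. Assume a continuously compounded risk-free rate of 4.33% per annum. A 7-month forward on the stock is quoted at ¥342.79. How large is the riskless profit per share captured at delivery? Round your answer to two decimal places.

PV(dividends) I = 4.90·e^(−0.0433·1/12) + 10.43·e^(−0.0433·3/12) = 15.2001
Fair forward F* = (S − I)·e^(rT) = (347.93 − 15.2001)·e^0.025258 = 332.7299 × 1.025580 = 341.2411
Market ¥342.79 > fair 341.2411: forward overpriced → cash-and-carry (borrow at r, buy the stock and collect the dividends, short the forward).
Profit at T = |F_mkt − F*| = |342.79 − 341.2411| = ¥1.55 per share

¥1.55 per share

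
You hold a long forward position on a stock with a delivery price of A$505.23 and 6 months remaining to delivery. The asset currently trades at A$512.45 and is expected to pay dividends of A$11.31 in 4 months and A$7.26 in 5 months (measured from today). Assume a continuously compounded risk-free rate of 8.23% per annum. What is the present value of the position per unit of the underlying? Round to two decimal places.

A$9.57

PV(remaining dividends) I = 11.31·e^(−0.0823·4/12) + 7.26·e^(−0.0823·5/12) = 18.0192
Current forward F = (S − I)·e^(rT) = (512.45 − 18.0192)·e^(0.0823·6/12) = 494.4308 × 1.042008 = 515.2008
Value (long) = (F − K)·e^(−rT) = (515.2008 − 505.23) × 0.959685 = 9.5688
Value = A$9.57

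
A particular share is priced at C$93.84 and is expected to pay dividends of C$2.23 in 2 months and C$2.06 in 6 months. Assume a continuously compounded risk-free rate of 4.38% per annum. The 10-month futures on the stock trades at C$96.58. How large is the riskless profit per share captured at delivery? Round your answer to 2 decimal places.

PV(dividends) I = 2.23·e^(−0.0438·2/12) + 2.06·e^(−0.0438·6/12) = 4.2292
Fair futures F* = (S − I)·e^(rT) = (93.84 − 4.2292)·e^0.036500 = 89.6108 × 1.037174 = 92.9420
Market C$96.58 > fair 92.9420: forward overpriced → cash-and-carry (borrow at r, buy the stock and collect the dividends, short the forward).
Profit at T = |F_mkt − F*| = |96.58 − 92.9420| = C$3.64 per share

C$3.64 per share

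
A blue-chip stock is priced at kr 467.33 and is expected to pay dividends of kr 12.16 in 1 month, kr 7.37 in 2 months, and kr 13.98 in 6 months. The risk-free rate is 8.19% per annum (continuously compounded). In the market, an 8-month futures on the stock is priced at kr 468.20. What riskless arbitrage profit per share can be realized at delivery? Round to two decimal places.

kr 9.25 per share

PV(dividends) I = 12.16·e^(−0.0819·1/12) + 7.37·e^(−0.0819·2/12) + 13.98·e^(−0.0819·6/12) = 32.7665
Fair futures F* = (S − I)·e^(rT) = (467.33 − 32.7665)·e^0.054600 = 434.5635 × 1.056118 = 458.9503
Market kr 468.20 > fair 458.9503: forward overpriced → cash-and-carry (borrow at r, buy the stock and collect the dividends, short the forward).
Profit at T = |F_mkt − F*| = |468.20 − 458.9503| = kr 9.25 per share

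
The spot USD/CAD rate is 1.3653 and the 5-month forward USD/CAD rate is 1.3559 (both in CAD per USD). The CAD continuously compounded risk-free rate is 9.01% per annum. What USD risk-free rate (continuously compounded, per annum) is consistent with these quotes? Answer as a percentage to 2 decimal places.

10.67%

F = S·e^((r_CAD − r_USD)T) ⇒ r_USD = r_CAD − ln(F/S)/T
ln(1.3559/1.3653) = -0.006909; /(5/12) = -0.016582
r_USD = 0.0901 + 0.016582 = 0.106682
r_USD = 10.67%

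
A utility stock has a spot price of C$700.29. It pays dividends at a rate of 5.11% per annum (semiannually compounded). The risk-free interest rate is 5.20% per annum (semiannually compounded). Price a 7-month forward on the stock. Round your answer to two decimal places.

F = S · (1+r/2)^(2T) / (1+q/2)^(2T)
= 700.29 × 1.030399 / 1.029871 = 700.29 × 1.000513
F = C$700.65

C$700.65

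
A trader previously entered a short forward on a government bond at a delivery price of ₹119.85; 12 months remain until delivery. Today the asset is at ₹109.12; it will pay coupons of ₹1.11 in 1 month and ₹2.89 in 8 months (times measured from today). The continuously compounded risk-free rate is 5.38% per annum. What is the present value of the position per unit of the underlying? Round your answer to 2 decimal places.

PV(remaining coupons) I = 1.11·e^(−0.0538·1/12) + 2.89·e^(−0.0538·8/12) = 3.8932
Current forward F = (S − I)·e^(rT) = (109.12 − 3.8932)·e^(0.0538·12/12) = 105.2268 × 1.055274 = 111.0431
Value (long) = (F − K)·e^(−rT) = (111.0431 − 119.85) × 0.947622 = -8.3456
Short position value = −(long value) = ₹8.35

₹8.35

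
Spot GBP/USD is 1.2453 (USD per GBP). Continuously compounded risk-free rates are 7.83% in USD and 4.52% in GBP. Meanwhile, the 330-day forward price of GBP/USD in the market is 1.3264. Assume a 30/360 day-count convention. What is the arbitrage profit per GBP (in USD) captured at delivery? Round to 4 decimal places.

0.0427 per GBP (in USD)

Fair forward: F* = S·e^(carry·T), with carry = (r_USD − r_GBP) = 0.0783 − 0.0452 = 0.0331
F* = 1.2453 · e^(0.0331 × 330/360) = 1.2453 · e^0.030342 = 1.2453 × 1.030807 = 1.2837
Market 1.3264 > fair 1.2837: forward overpriced → cash-and-carry (buy spot, short the forward).
At maturity, profit = |F_mkt − F*| = |1.3264 − 1.2837| = 0.0427 per GBP (in USD)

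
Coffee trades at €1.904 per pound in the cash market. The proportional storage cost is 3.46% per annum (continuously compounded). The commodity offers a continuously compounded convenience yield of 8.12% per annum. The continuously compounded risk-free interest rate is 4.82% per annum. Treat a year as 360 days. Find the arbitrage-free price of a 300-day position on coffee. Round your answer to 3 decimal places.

€1.907 per pound

Net carry = r + u − y = 0.0482 + 0.0346 − 0.0812 = 0.0016
F = S·e^((r+u−y)T) = 1.904 · e^(0.0016 × 300/360) = 1.904 · e^0.001333
= 1.904 × 1.001334 = €1.907 per pound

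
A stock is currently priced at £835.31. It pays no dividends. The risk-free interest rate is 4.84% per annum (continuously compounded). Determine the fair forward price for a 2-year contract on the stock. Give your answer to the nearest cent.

F = S·e^(rT) = 835.31 · e^(0.0484 × 2)
= 835.31 · e^0.096800 = 835.31 × 1.101640
F = £920.21

£920.21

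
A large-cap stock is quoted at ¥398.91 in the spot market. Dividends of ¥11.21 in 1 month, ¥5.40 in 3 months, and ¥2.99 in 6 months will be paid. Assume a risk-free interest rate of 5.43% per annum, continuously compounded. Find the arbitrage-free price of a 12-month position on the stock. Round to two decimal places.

¥400.69

PV(dividends) I = 11.21·e^(−0.0543·1/12) + 5.40·e^(−0.0543·3/12) + 2.99·e^(−0.0543·6/12)
I = 11.1594 + 5.3272 + 2.9099 = 19.3965
F = (S − I)·e^(rT) = (398.91 − 19.3965) · e^(0.0543·12/12)
= 379.5135 · e^0.054300 = 379.5135 × 1.055801 = ¥400.69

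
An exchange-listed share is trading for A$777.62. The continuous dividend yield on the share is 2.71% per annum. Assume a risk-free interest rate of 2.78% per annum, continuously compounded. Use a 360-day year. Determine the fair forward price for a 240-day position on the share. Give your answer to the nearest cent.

A$777.98

F = S·e^((r − q)T) = 777.62 · e^((0.0278 − 0.0271) × 240/360)
= 777.62 · e^0.000467 = 777.62 × 1.000467
F = A$777.98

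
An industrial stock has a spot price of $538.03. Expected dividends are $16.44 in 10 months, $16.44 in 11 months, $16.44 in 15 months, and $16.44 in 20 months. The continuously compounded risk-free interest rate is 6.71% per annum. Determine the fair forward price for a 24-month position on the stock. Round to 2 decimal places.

$545.74

PV(dividends) I = 16.44·e^(−0.0671·10/12) + 16.44·e^(−0.0671·11/12) + 16.44·e^(−0.0671·15/12) + 16.44·e^(−0.0671·20/12)
I = 15.5460 + 15.4593 + 15.1173 + 14.7005 = 60.8231
F = (S − I)·e^(rT) = (538.03 − 60.8231) · e^(0.0671·24/12)
= 477.2069 · e^0.134200 = 477.2069 × 1.143622 = $545.74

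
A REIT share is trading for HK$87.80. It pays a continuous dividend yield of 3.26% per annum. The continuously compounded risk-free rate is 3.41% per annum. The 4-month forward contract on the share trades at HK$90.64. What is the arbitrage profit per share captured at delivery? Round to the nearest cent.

Fair forward: F* = S·e^(carry·T), with carry = (r − q) = 0.0341 − 0.0326 = 0.0015
F* = 87.80 · e^(0.0015 × 4/12) = 87.80 · e^0.000500 = 87.80 × 1.000500 = HK$87.8439
Market HK$90.64 > fair HK$87.8439: forward overpriced → cash-and-carry (buy spot, short the forward).
At maturity, profit = |F_mkt − F*| = |90.64 − 87.8439| = HK$2.80 per share

HK$2.80 per share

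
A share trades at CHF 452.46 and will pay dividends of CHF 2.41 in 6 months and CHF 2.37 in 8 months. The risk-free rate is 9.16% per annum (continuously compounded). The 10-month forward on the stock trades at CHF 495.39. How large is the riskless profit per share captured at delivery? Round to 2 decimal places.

PV(dividends) I = 2.41·e^(−0.0916·6/12) + 2.37·e^(−0.0916·8/12) = 4.5317
Fair forward F* = (S − I)·e^(rT) = (452.46 − 4.5317)·e^0.076333 = 447.9283 × 1.079322 = 483.4589
Market CHF 495.39 > fair 483.4589: forward overpriced → cash-and-carry (borrow at r, buy the stock and collect the dividends, short the forward).
Profit at T = |F_mkt − F*| = |495.39 − 483.4589| = CHF 11.93 per share

CHF 11.93 per share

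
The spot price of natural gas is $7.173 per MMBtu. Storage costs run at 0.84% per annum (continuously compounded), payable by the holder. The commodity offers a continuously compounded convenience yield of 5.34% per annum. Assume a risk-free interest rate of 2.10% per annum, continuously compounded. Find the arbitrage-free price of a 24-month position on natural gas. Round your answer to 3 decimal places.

Net carry = r + u − y = 0.0210 + 0.0084 − 0.0534 = -0.0240
F = S·e^((r+u−y)T) = 7.173 · e^(-0.0240 × 24/12) = 7.173 · e^-0.048000
= 7.173 × 0.953134 = $6.837 per MMBtu

$6.837 per MMBtu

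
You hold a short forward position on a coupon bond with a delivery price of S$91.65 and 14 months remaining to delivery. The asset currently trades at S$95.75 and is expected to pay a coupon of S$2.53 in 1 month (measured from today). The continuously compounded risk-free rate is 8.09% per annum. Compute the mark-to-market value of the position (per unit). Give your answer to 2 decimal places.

PV(remaining coupons) I = 2.53·e^(−0.0809·1/12) = 2.5130
Current forward F = (S − I)·e^(rT) = (95.75 − 2.5130)·e^(0.0809·14/12) = 93.2370 × 1.098981 = 102.4657
Value (long) = (F − K)·e^(−rT) = (102.4657 − 91.65) × 0.909934 = 9.8416
Short position value = −(long value) = -S$9.84

-S$9.84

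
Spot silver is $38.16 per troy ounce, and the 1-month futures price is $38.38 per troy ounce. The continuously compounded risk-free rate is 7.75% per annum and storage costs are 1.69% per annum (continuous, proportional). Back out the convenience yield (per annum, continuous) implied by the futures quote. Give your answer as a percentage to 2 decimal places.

F = S·e^((r+u−y)T) ⇒ (r+u−y) = ln(F/S)/T
ln(38.38/38.16) = 0.005749; /T ⇒ 0.068988
y = r + u − ln(F/S)/T = 0.0775 + 0.0169 − 0.068988 = 0.025412
y = 2.54%

2.54%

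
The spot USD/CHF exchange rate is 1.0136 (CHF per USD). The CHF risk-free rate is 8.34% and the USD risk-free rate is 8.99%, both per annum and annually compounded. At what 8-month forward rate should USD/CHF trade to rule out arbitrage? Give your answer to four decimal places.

By covered interest parity, F = S · (1+r_CHF)^T / (1+r_USD)^T
= 1.0136 × 1.054854 / 1.059069 = 1.0136 × 0.996020
F = 1.0096 CHF per USD

1.0096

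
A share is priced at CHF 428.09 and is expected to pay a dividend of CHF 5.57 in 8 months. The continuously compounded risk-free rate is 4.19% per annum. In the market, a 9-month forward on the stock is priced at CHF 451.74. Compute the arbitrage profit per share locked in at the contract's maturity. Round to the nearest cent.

PV(dividends) I = 5.57·e^(−0.0419·8/12) = 5.4166
Fair forward F* = (S − I)·e^(rT) = (428.09 − 5.4166)·e^0.031425 = 422.6734 × 1.031924 = 436.1668
Market CHF 451.74 > fair 436.1668: forward overpriced → cash-and-carry (borrow at r, buy the stock and collect the dividends, short the forward).
Profit at T = |F_mkt − F*| = |451.74 − 436.1668| = CHF 15.57 per share

CHF 15.57 per share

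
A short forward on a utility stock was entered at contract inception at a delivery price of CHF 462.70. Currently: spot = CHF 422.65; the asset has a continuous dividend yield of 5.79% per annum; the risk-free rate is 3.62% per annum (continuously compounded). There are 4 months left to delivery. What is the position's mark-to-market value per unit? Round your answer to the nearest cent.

CHF 42.58

Current fair forward for the remaining 4 months: F = S·e^((r − q)·T), (r − q) = 0.0362 − 0.0579 = -0.0217
F = 422.65 · e^(-0.0217 × 4/12) = 422.65 × 0.992793 = 419.6040
Value of long forward = (F − K)·e^(−rT) = (419.6040 − 462.70) · e^(−0.0362·4/12)
= -43.0960 × 0.988006 = -42.58
Short position value = −(long value) = CHF 42.58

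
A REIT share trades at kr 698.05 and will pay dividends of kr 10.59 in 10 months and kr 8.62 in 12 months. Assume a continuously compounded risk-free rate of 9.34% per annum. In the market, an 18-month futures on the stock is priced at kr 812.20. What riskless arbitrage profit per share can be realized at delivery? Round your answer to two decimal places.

PV(dividends) I = 10.59·e^(−0.0934·10/12) + 8.62·e^(−0.0934·12/12) = 17.6484
Fair futures F* = (S − I)·e^(rT) = (698.05 − 17.6484)·e^0.140100 = 680.4016 × 1.150389 = 782.7265
Market kr 812.20 > fair 782.7265: forward overpriced → cash-and-carry (borrow at r, buy the stock and collect the dividends, short the forward).
Profit at T = |F_mkt − F*| = |812.20 − 782.7265| = kr 29.47 per share

kr 29.47 per share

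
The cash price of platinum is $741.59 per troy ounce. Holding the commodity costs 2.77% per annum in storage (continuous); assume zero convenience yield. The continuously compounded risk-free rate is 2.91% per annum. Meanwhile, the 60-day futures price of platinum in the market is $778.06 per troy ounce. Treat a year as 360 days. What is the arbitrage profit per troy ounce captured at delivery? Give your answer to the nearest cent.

$29.42 per troy ounce

Fair futures: F* = S·e^(carry·T), with carry = (r + u) = 0.0291 + 0.0277 = 0.0568
F* = 741.59 · e^(0.0568 × 60/360) = 741.59 · e^0.009467 = 741.59 × 1.009512 = $748.6440
Market $778.06 > fair $748.6440: forward overpriced → cash-and-carry (buy spot, short the forward).
At maturity, profit = |F_mkt − F*| = |778.06 − 748.6440| = $29.42 per troy ounce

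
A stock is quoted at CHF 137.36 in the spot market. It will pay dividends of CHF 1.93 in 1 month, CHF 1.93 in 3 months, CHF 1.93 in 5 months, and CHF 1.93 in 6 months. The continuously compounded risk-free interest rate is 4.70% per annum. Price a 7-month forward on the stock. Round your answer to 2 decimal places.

PV(dividends) I = 1.93·e^(−0.0470·1/12) + 1.93·e^(−0.0470·3/12) + 1.93·e^(−0.0470·5/12) + 1.93·e^(−0.0470·6/12)
I = 1.9225 + 1.9075 + 1.8926 + 1.8852 = 7.6078
F = (S − I)·e^(rT) = (137.36 − 7.6078) · e^(0.0470·7/12)
= 129.7522 · e^0.027417 = 129.7522 × 1.027796 = CHF 133.36

CHF 133.36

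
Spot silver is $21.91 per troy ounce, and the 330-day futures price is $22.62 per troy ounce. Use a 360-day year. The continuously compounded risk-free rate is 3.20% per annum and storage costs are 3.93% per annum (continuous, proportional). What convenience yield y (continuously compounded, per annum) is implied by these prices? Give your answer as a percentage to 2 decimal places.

F = S·e^((r+u−y)T) ⇒ (r+u−y) = ln(F/S)/T
ln(22.62/21.91) = 0.031891; /T ⇒ 0.034790
y = r + u − ln(F/S)/T = 0.0320 + 0.0393 − 0.034790 = 0.036510
y = 3.65%

3.65%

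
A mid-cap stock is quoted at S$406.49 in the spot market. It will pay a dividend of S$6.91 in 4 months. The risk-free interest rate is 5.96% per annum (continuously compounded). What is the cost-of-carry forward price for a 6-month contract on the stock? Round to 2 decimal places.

PV(dividends) I = 6.91·e^(−0.0596·4/12)
I = 6.7741
F = (S − I)·e^(rT) = (406.49 − 6.7741) · e^(0.0596·6/12)
= 399.7159 · e^0.029800 = 399.7159 × 1.030248 = S$411.81

S$411.81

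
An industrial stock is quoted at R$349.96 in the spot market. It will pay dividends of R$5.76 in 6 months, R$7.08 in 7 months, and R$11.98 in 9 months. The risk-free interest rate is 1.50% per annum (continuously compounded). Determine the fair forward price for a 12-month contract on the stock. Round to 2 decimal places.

R$330.30

PV(dividends) I = 5.76·e^(−0.0150·6/12) + 7.08·e^(−0.0150·7/12) + 11.98·e^(−0.0150·9/12)
I = 5.7170 + 7.0183 + 11.8460 = 24.5813
F = (S − I)·e^(rT) = (349.96 − 24.5813) · e^(0.0150·12/12)
= 325.3787 · e^0.015000 = 325.3787 × 1.015113 = R$330.30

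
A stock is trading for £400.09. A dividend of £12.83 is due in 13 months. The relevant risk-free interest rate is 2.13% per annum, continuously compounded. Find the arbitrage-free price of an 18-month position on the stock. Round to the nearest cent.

£400.13

PV(dividends) I = 12.83·e^(−0.0213·13/12)
I = 12.5373
F = (S − I)·e^(rT) = (400.09 − 12.5373) · e^(0.0213·18/12)
= 387.5527 · e^0.031950 = 387.5527 × 1.032466 = £400.13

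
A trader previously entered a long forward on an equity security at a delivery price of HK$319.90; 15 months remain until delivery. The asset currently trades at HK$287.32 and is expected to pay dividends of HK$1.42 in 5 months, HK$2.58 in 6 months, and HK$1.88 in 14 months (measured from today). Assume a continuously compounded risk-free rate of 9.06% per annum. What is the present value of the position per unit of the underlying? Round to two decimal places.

PV(remaining dividends) I = 1.42·e^(−0.0906·5/12) + 2.58·e^(−0.0906·6/12) + 1.88·e^(−0.0906·14/12) = 5.5246
Current forward F = (S − I)·e^(rT) = (287.32 − 5.5246)·e^(0.0906·15/12) = 281.7954 × 1.119912 = 315.5861
Value (long) = (F − K)·e^(−rT) = (315.5861 − 319.90) × 0.892927 = -3.8520
Value = -HK$3.85

-HK$3.85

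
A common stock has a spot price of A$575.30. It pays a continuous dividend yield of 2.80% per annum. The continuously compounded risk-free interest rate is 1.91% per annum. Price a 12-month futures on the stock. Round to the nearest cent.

A$570.20

F = S·e^((r − q)T) = 575.30 · e^((0.0191 − 0.0280) × 12/12)
= 575.30 · e^-0.008900 = 575.30 × 0.991139
F = A$570.20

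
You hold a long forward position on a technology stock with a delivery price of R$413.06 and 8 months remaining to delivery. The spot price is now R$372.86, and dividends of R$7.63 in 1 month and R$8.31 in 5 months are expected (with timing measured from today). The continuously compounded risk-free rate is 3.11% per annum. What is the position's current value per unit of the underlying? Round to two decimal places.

PV(remaining dividends) I = 7.63·e^(−0.0311·1/12) + 8.31·e^(−0.0311·5/12) = 15.8133
Current forward F = (S − I)·e^(rT) = (372.86 − 15.8133)·e^(0.0311·8/12) = 357.0467 × 1.020950 = 364.5268
Value (long) = (F − K)·e^(−rT) = (364.5268 − 413.06) × 0.979480 = -47.5373
Value = -R$47.54

-R$47.54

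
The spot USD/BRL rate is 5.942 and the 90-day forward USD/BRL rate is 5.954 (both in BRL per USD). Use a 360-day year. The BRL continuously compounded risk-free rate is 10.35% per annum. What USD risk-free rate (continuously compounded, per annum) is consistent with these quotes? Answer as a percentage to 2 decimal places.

9.54%

F = S·e^((r_BRL − r_USD)T) ⇒ r_USD = r_BRL − ln(F/S)/T
ln(5.954/5.942) = 0.002017; /(90/360) = 0.008068
r_USD = 0.1035 − 0.008068 = 0.095432
r_USD = 9.54%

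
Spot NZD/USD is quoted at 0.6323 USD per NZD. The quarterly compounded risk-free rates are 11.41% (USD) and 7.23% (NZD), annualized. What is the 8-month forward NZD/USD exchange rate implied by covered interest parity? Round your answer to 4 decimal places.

0.6498

By covered interest parity, F = S · (1+r_USD/4)^(4T) / (1+r_NZD/4)^(4T)
= 0.6323 × 1.077886 / 1.048929 = 0.6323 × 1.027606
F = 0.6498 USD per NZD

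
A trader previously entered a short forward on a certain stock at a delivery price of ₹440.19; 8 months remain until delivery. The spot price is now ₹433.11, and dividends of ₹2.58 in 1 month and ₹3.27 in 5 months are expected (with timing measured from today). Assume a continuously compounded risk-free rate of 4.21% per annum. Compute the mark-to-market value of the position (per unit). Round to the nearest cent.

PV(remaining dividends) I = 2.58·e^(−0.0421·1/12) + 3.27·e^(−0.0421·5/12) = 5.7841
Current forward F = (S − I)·e^(rT) = (433.11 − 5.7841)·e^(0.0421·8/12) = 427.3259 × 1.028464 = 439.4893
Value (long) = (F − K)·e^(−rT) = (439.4893 − 440.19) × 0.972324 = -0.6813
Short position value = −(long value) = ₹0.68

₹0.68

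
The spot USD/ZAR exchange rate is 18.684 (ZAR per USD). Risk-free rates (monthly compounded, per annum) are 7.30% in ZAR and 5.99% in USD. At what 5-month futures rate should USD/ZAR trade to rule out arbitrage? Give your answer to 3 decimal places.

18.786

By covered interest parity, F = S · (1+r_ZAR/12)^(12T) / (1+r_USD/12)^(12T)
= 18.684 × 1.030789 / 1.025209 = 18.684 × 1.005443
F = 18.786 ZAR per USD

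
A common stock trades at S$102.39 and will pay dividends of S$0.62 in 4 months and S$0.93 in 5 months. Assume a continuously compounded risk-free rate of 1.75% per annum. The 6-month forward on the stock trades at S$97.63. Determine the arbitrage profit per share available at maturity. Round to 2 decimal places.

PV(dividends) I = 0.62·e^(−0.0175·4/12) + 0.93·e^(−0.0175·5/12) = 1.5396
Fair forward F* = (S − I)·e^(rT) = (102.39 − 1.5396)·e^0.008750 = 100.8504 × 1.008788 = 101.7367
Market S$97.63 < fair 101.7367: forward underpriced → reverse cash-and-carry (short the stock, invest proceeds at r, pay the dividends, go long the forward).
Profit at T = |F_mkt − F*| = |97.63 − 101.7367| = S$4.11 per share

S$4.11 per share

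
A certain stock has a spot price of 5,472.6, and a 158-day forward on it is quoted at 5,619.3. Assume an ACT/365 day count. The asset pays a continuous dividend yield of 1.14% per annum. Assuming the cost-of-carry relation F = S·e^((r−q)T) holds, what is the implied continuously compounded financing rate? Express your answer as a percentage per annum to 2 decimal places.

From F = S·e^((r−q)T): (r − q) = ln(F/S)/T
ln(5619.3/5472.6) = ln(1.026806) = 0.026453
(r − q) = 0.026453 / (158/365) = 0.061110
r = ln(F/S)/T + q = 0.061110 + 0.0114 = 0.072510
r = 7.25%

7.25%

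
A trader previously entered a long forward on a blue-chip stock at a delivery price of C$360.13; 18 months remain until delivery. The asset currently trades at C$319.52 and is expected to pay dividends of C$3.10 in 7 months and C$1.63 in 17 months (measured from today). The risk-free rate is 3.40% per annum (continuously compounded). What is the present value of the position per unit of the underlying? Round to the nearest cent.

-C$27.30

PV(remaining dividends) I = 3.10·e^(−0.0340·7/12) + 1.63·e^(−0.0340·17/12) = 4.5925
Current forward F = (S − I)·e^(rT) = (319.52 − 4.5925)·e^(0.0340·18/12) = 314.9275 × 1.052323 = 331.4055
Value (long) = (F − K)·e^(−rT) = (331.4055 − 360.13) × 0.950279 = -27.2963
Value = -C$27.30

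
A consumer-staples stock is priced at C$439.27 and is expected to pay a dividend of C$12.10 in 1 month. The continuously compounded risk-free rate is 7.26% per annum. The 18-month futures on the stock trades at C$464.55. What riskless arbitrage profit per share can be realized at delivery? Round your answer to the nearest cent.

PV(dividends) I = 12.10·e^(−0.0726·1/12) = 12.0270
Fair futures F* = (S − I)·e^(rT) = (439.27 − 12.0270)·e^0.108900 = 427.2430 × 1.115051 = 476.3977
Market C$464.55 < fair 476.3977: forward underpriced → reverse cash-and-carry (short the stock, invest proceeds at r, pay the dividends, go long the forward).
Profit at T = |F_mkt − F*| = |464.55 − 476.3977| = C$11.85 per share

C$11.85 per share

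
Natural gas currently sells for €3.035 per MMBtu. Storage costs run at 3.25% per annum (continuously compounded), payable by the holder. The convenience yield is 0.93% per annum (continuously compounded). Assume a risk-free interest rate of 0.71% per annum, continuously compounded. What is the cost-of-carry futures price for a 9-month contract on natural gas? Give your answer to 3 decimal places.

Net carry = r + u − y = 0.0071 + 0.0325 − 0.0093 = 0.0303
F = S·e^((r+u−y)T) = 3.035 · e^(0.0303 × 9/12) = 3.035 · e^0.022725
= 3.035 × 1.022985 = €3.105 per MMBtu

€3.105 per MMBtu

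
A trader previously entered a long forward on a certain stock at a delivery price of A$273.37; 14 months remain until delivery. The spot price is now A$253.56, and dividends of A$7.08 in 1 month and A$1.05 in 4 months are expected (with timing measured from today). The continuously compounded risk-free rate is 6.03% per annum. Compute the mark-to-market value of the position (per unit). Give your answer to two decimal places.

-A$9.31

PV(remaining dividends) I = 7.08·e^(−0.0603·1/12) + 1.05·e^(−0.0603·4/12) = 8.0736
Current forward F = (S − I)·e^(rT) = (253.56 − 8.0736)·e^(0.0603·14/12) = 245.4864 × 1.072884 = 263.3784
Value (long) = (F − K)·e^(−rT) = (263.3784 − 273.37) × 0.932068 = -9.3129
Value = -A$9.31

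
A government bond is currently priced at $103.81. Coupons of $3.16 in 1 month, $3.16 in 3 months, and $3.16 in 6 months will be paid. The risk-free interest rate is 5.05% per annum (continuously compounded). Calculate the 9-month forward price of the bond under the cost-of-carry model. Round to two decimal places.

PV(coupons) I = 3.16·e^(−0.0505·1/12) + 3.16·e^(−0.0505·3/12) + 3.16·e^(−0.0505·6/12)
I = 3.1467 + 3.1204 + 3.0812 = 9.3483
F = (S − I)·e^(rT) = (103.81 − 9.3483) · e^(0.0505·9/12)
= 94.4617 · e^0.037875 = 94.4617 × 1.038601 = $98.11

$98.11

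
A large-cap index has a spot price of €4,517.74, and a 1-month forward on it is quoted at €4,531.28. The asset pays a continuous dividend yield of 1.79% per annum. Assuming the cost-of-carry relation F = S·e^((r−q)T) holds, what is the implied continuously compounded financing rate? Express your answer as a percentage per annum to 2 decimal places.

5.38%

From F = S·e^((r−q)T): (r − q) = ln(F/S)/T
ln(4531.28/4517.74) = ln(1.002997) = 0.002993
(r − q) = 0.002993 / (1/12) = 0.035916
r = ln(F/S)/T + q = 0.035916 + 0.0179 = 0.053816
r = 5.38%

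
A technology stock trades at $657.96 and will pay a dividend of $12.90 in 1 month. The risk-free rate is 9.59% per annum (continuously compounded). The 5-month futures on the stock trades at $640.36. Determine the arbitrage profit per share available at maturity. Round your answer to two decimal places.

PV(dividends) I = 12.90·e^(−0.0959·1/12) = 12.7973
Fair futures F* = (S − I)·e^(rT) = (657.96 − 12.7973)·e^0.039958 = 645.1627 × 1.040767 = 671.4640
Market $640.36 < fair 671.4640: forward underpriced → reverse cash-and-carry (short the stock, invest proceeds at r, pay the dividends, go long the forward).
Profit at T = |F_mkt − F*| = |640.36 − 671.4640| = $31.10 per share

$31.10 per share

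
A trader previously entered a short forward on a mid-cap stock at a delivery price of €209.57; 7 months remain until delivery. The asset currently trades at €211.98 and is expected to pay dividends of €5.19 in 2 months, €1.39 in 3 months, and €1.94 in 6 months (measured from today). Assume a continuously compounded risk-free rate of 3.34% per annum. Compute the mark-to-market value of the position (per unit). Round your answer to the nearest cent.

€1.99

PV(remaining dividends) I = 5.19·e^(−0.0334·2/12) + 1.39·e^(−0.0334·3/12) + 1.94·e^(−0.0334·6/12) = 8.4475
Current forward F = (S − I)·e^(rT) = (211.98 − 8.4475)·e^(0.0334·7/12) = 203.5325 × 1.019674 = 207.5368
Value (long) = (F − K)·e^(−rT) = (207.5368 − 209.57) × 0.980705 = -1.9940
Short position value = −(long value) = €1.99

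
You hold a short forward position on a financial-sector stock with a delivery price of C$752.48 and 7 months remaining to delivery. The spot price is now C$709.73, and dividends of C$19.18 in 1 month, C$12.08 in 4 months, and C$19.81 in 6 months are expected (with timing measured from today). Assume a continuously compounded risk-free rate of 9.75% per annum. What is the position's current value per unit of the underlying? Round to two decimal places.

PV(remaining dividends) I = 19.18·e^(−0.0975·1/12) + 12.08·e^(−0.0975·4/12) + 19.81·e^(−0.0975·6/12) = 49.5859
Current forward F = (S − I)·e^(rT) = (709.73 − 49.5859)·e^(0.0975·7/12) = 660.1441 × 1.058523 = 698.7777
Value (long) = (F − K)·e^(−rT) = (698.7777 − 752.48) × 0.944712 = -50.7332
Short position value = −(long value) = C$50.73

C$50.73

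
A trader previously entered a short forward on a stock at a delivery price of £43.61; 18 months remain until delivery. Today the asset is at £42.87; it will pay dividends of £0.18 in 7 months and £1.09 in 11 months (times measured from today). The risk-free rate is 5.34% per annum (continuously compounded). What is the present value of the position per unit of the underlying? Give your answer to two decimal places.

PV(remaining dividends) I = 0.18·e^(−0.0534·7/12) + 1.09·e^(−0.0534·11/12) = 1.2124
Current forward F = (S − I)·e^(rT) = (42.87 − 1.2124)·e^(0.0534·18/12) = 41.6576 × 1.083395 = 45.1316
Value (long) = (F − K)·e^(−rT) = (45.1316 − 43.61) × 0.923024 = 1.4045
Short position value = −(long value) = -£1.40

-£1.40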